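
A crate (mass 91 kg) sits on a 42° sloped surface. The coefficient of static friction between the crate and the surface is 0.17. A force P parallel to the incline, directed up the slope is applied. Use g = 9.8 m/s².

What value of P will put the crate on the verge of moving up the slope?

P ≈ 709 N

At impending motion up the slope, friction acts down-slope at its limit: f = μ_s N.
P is parallel to the surface, so N = m g cos θ = 663 N.
Along the incline: P = m g sin θ + μ_s N = 597 + 0.17×663 = 709 N.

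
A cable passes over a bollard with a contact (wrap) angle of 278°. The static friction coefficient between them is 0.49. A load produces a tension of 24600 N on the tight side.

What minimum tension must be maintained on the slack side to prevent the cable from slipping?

Capstan equation at impending slip: T_tight/T_slack = e^{μβ}.
β = 278° = 4.852 rad; e^{μβ} = e^{0.49×4.852} = 10.78.
T_slack = T_tight / e^{μβ} = 24600 / 10.78 = 2280 N.

T_min ≈ 2280 N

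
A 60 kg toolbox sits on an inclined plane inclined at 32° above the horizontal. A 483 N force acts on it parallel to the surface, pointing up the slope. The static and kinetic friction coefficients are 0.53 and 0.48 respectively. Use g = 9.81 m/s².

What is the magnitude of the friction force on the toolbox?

f ≈ 171 N (down the incline)

Perpendicular to the surface, N = m g cos θ = 60·9.81·cos 32° = 499.2 N.
Parallel to the incline, ΣF = 0 gives f = m g sin θ − P = 311.9 − 483 = -171.1 N (up-slope positive).
Static friction can supply at most μ_s N = 264.6 N.
Since |-171.1| ≤ 264.6 N, the toolbox remains in static equilibrium and friction takes exactly the required value.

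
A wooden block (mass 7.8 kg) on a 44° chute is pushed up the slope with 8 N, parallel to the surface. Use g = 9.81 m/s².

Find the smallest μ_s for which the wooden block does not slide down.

μ_s,min ≈ 0.82

N = m g cos θ = 55.04 N.
Friction must make up the shortfall along the incline: f = m g sin θ − P = 53.15 − 8 = 45.15 N.
At the threshold f = μ_s N, so μ_s,min = 45.15/55.04 = 0.82.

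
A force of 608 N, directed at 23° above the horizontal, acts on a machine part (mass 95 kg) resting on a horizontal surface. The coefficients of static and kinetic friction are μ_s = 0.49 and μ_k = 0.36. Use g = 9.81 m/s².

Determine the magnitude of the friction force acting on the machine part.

f ≈ 250 N

N = m g − P sin α = 932 − 608×sin 23° = 694.4 N.
Horizontally, friction must balance P cos α = 559.7 N.
The static-friction limit is μ_s N = 340.2 N.
The required friction exceeds μ_s N, so the machine part moves and f = μ_k N = 250 N.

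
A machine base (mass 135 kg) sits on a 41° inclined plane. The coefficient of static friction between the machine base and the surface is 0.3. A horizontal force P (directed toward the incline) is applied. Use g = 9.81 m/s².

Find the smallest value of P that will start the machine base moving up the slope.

At impending motion up the slope, friction acts down-slope at its limit: f = μ_s N.
Perpendicular to the incline: N = m g cos θ + P sin θ.
Along the incline: P cos θ = m g sin θ + μ_s N = m g sin θ + μ_s (m g cos θ + P sin θ).
Solving, P (cos θ − μ_s sin θ) = m g (sin θ + μ_s cos θ), so P = 135×9.81×(sin 41° + 0.3 cos 41°)/(cos 41° − 0.3 sin 41°) = 1320×0.8825/0.5579 = 2090 N.

P ≈ 2090 N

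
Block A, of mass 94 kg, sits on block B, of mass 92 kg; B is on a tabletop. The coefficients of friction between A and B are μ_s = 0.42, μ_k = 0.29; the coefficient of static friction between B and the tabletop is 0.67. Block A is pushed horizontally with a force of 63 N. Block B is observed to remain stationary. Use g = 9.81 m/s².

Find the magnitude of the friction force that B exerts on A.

Between the blocks, N₁ = m_A g = 922.1 N.
Maximum static friction on A from B: μ_s N₁ = 0.42×922.1 = 387.3 N.
Since P = 63 N ≤ 387.3 N, A does not slip on B; friction on A equals P = 63 N.
By Newton's third law B feels 63 N forward from A. With B stationary, the floor's static friction on B balances it: f₂ = 63 N (well within μ_s(m_A+m_B)g = 1223 N).

f ≈ 63 N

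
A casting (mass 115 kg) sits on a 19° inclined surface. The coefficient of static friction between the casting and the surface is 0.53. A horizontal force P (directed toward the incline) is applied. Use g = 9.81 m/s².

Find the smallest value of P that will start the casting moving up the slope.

At impending motion up the slope, friction acts down-slope at its limit: f = μ_s N.
Perpendicular to the incline: N = m g cos θ + P sin θ.
Along the incline: P cos θ = m g sin θ + μ_s N = m g sin θ + μ_s (m g cos θ + P sin θ).
Solving, P (cos θ − μ_s sin θ) = m g (sin θ + μ_s cos θ), so P = 115×9.81×(sin 19° + 0.53 cos 19°)/(cos 19° − 0.53 sin 19°) = 1130×0.8267/0.773 = 1210 N.

P ≈ 1210 N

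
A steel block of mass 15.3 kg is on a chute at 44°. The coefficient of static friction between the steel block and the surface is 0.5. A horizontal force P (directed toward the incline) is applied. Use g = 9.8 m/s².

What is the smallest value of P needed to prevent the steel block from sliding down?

The steel block tends to slide down (tan θ > μ_s), so at the point of impending slip friction acts up-slope at its limit: f = μ_s N.
Perpendicular to the incline: N = m g cos θ + P sin θ.
Along the incline: P cos θ + μ_s N = m g sin θ, i.e. P cos θ + μ_s (m g cos θ + P sin θ) = m g sin θ.
Solving, P (cos θ + μ_s sin θ) = m g (sin θ − μ_s cos θ), so P = 150×0.335/1.067 = 47.1 N.

P_min ≈ 47.1 N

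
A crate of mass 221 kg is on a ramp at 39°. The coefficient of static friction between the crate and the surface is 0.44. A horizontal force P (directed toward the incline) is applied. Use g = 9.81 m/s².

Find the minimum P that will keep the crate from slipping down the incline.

The crate tends to slide down (tan θ > μ_s), so at the point of impending slip friction acts up-slope at its limit: f = μ_s N.
Perpendicular to the incline: N = m g cos θ + P sin θ.
Along the incline: P cos θ + μ_s N = m g sin θ, i.e. P cos θ + μ_s (m g cos θ + P sin θ) = m g sin θ.
Solving, P (cos θ + μ_s sin θ) = m g (sin θ − μ_s cos θ), so P = 2170×0.2874/1.054 = 591 N.

P_min ≈ 591 N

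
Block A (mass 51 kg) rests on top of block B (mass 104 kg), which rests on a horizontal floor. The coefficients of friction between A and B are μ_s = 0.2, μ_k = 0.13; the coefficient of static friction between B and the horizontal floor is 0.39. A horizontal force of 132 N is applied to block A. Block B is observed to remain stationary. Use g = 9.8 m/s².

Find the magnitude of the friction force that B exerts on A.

f ≈ 65 N

Between the blocks, N₁ = m_A g = 499.8 N.
Maximum static friction on A from B: μ_s N₁ = 0.2×499.8 = 99.96 N.
P = 132 N exceeds that limit, so A slips over B and the interface friction becomes kinetic: f₁ = μ_k N₁ = 0.13×499.8 = 65 N.
B experiences an equal 65 N forward from A (third law). B is in equilibrium, so the floor supplies f₂ = 65 N of static friction (limit μ_s(m_A+m_B)g = 592.4 N, not exceeded).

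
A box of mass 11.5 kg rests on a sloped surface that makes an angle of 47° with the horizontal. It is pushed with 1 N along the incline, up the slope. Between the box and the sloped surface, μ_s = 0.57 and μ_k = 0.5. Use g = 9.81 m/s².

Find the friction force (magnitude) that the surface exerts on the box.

f ≈ 38.5 N (up the incline)

The normal reaction is N = m g cos θ = 76.94 N.
The friction needed for equilibrium is m g sin θ − P = 82.51 − 1 = 81.51 N, measured positive up-slope.
The static-friction ceiling is μ_s N = 0.57 × 76.94 = 43.86 N.
|81.51| exceeds 43.86 N, so the box slips down-slope; friction is kinetic, f = μ_k N = 0.5×76.94 = 38.5 N.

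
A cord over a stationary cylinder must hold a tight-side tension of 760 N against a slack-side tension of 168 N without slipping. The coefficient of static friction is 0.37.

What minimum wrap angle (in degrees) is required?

β_min ≈ 234°

T₂/T₁ = e^{μβ} → β = ln(T₂/T₁)/μ.
β = ln(760/168)/0.37 = 1.509/0.37 = 4.079 rad.
In degrees: β = 4.079 × 180/π = 234°.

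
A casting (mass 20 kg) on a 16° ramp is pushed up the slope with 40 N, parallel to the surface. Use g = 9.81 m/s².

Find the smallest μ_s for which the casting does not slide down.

μ_s,min ≈ 0.0747

N = m g cos θ = 188.6 N.
Friction must make up the shortfall along the incline: f = m g sin θ − P = 54.08 − 40 = 14.08 N.
At the threshold f = μ_s N, so μ_s,min = 14.08/188.6 = 0.0747.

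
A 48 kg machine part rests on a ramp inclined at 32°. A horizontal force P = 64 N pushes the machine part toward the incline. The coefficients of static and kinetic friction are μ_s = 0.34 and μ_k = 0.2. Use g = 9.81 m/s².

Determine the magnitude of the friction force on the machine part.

The horizontal push has a component P sin θ into the surface, so N = m g cos θ + P sin θ = 399.3 + 33.91 = 433.2 N.
Parallel to the incline: P cos θ − m g sin θ = 54.28 − 249.5 = -195.3 N; the friction needed to balance this is 195.3 N acting up the slope.
Maximum static friction: μ_s N = 0.34 × 433.2 = 147.3 N.
|f_req| = 195.3 > 147.3 N → the machine part slides down the incline; f = μ_k N = 0.2 × 433.2 = 86.6 N.

f ≈ 86.6 N (up the incline)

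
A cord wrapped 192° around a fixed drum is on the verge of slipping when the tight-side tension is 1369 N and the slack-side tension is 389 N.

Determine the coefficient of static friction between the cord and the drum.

μ ≈ 0.375

T₂/T₁ = e^{μβ} → μ = ln(T₂/T₁)/β.
β = 192° = 3.351 rad.
μ = ln(1369/389)/3.351 = ln(3.519)/3.351 = 0.375.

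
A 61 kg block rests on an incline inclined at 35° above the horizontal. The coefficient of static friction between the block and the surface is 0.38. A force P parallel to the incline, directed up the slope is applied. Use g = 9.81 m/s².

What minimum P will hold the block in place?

The block tends to slide down (tan θ > μ_s), so at the point of impending slip friction acts up-slope at its limit: f = μ_s N.
P is parallel to the surface, so N = m g cos θ = 490 N.
Along the incline: P + μ_s N = m g sin θ, so P = 343 − 0.38×490 = 157 N.

P_min ≈ 157 N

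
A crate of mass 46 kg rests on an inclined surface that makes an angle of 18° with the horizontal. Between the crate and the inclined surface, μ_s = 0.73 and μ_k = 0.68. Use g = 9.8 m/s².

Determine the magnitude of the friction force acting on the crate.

The normal reaction is N = m g cos θ = 428.7 N.
Along the slope the weight component is m g sin θ = 139.3 N; friction must supply exactly this, acting up-slope.
Static friction can supply at most μ_s N = 313 N.
Since |139.3| ≤ 313 N, the crate remains in static equilibrium and friction takes exactly the required value.

f ≈ 139 N (up the incline)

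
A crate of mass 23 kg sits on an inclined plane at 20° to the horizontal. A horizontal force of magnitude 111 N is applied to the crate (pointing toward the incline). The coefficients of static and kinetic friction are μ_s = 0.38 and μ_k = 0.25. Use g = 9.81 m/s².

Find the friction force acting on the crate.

f ≈ 27.1 N (down the incline)

The horizontal push has a component P sin θ into the surface, so N = m g cos θ + P sin θ = 212 + 37.96 = 250 N.
Parallel to the incline: P cos θ − m g sin θ = 104.3 − 77.17 = 27.14 N; the friction needed to balance this is 27.14 N acting down the slope.
Maximum static friction: μ_s N = 0.38 × 250 = 95 N.
Since 27.14 N is within the 95 N limit, the crate stays put and friction is exactly 27.1 N.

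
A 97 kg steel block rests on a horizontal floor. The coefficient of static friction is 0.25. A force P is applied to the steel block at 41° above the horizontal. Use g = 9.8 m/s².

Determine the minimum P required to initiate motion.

N = m g − P sin α (the pull lifts the steel block).
At impending slip, P cos α = μ_s N = μ_s (m g − P sin α).
Solving: P (cos α + μ_s sin α) = μ_s m g → P = 0.25×951/(cos 41° + 0.25 sin 41°) = 238/0.9187 = 259 N.

P ≈ 259 N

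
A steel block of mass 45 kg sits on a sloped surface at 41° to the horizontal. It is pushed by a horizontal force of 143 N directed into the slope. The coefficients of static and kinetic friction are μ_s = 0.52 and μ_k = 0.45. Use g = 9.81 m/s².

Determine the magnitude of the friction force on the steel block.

The horizontal push has a component P sin θ into the surface, so N = m g cos θ + P sin θ = 333.2 + 93.82 = 427 N.
Parallel to the incline: P cos θ − m g sin θ = 107.9 − 289.6 = -181.7 N; the friction needed to balance this is 181.7 N acting up the slope.
Maximum static friction: μ_s N = 0.52 × 427 = 222 N.
|f_req| = 181.7 ≤ 222 N → the steel block is in equilibrium; friction equals the required value.

f ≈ 182 N (up the incline)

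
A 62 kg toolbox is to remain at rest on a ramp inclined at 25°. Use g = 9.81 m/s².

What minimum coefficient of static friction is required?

μ_s,min ≈ 0.466

At the slip threshold m g sin θ = μ_s m g cos θ, so μ_s,min = tan θ.
μ_s,min = tan 25° = 0.466.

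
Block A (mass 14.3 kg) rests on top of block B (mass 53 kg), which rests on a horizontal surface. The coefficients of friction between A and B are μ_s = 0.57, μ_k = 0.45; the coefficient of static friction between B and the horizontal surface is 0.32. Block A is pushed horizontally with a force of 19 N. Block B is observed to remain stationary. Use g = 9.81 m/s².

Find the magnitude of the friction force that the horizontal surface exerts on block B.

f ≈ 19 N

The normal force B exerts on A is simply A's weight, N₁ = 140.3 N.
So the A–B interface can sustain at most μ_s N₁ = 79.96 N of static friction.
Since P = 19 N ≤ 79.96 N, A does not slip on B; friction on A equals P = 19 N.
By Newton's third law B feels 19 N forward from A. With B stationary, the floor's static friction on B balances it: f₂ = 19 N (well within μ_s(m_A+m_B)g = 211.3 N).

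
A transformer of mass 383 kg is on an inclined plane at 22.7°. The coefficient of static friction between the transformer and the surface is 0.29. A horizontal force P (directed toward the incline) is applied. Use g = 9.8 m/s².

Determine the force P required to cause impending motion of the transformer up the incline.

At impending motion up the slope, friction acts down-slope at its limit: f = μ_s N.
Perpendicular to the incline: N = m g cos θ + P sin θ.
Along the incline: P cos θ = m g sin θ + μ_s N = m g sin θ + μ_s (m g cos θ + P sin θ).
Solving, P (cos θ − μ_s sin θ) = m g (sin θ + μ_s cos θ), so P = 383×9.8×(sin 22.7° + 0.29 cos 22.7°)/(cos 22.7° − 0.29 sin 22.7°) = 3750×0.6534/0.8106 = 3030 N.

P ≈ 3030 N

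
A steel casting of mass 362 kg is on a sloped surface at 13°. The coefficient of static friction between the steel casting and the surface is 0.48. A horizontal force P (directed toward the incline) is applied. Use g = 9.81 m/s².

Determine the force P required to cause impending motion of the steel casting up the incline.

P ≈ 2840 N

At impending motion up the slope, friction acts down-slope at its limit: f = μ_s N.
Perpendicular to the incline: N = m g cos θ + P sin θ.
Along the incline: P cos θ = m g sin θ + μ_s N = m g sin θ + μ_s (m g cos θ + P sin θ).
Solving, P (cos θ − μ_s sin θ) = m g (sin θ + μ_s cos θ), so P = 362×9.81×(sin 13° + 0.48 cos 13°)/(cos 13° − 0.48 sin 13°) = 3550×0.6926/0.8664 = 2840 N.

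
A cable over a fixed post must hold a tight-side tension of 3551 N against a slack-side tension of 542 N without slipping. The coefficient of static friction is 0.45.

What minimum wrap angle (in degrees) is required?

T₂/T₁ = e^{μβ} → β = ln(T₂/T₁)/μ.
β = ln(3551/542)/0.45 = 1.88/0.45 = 4.177 rad.
In degrees: β = 4.177 × 180/π = 239°.

β_min ≈ 239°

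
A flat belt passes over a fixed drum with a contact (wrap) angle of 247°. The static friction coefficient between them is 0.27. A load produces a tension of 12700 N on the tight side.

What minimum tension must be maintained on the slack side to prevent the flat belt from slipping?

Capstan equation at impending slip: T_tight/T_slack = e^{μβ}.
β = 247° = 4.311 rad; e^{μβ} = e^{0.27×4.311} = 3.203.
T_slack = T_tight / e^{μβ} = 12700 / 3.203 = 3970 N.

T_min ≈ 3970 N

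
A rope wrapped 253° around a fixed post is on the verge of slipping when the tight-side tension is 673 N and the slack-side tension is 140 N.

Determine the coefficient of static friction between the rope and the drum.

μ ≈ 0.356

T₂/T₁ = e^{μβ} → μ = ln(T₂/T₁)/β.
β = 253° = 4.416 rad.
μ = ln(673/140)/4.416 = ln(4.807)/4.416 = 0.356.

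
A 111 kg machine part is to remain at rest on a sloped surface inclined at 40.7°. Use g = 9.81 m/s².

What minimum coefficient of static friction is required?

μ_s,min ≈ 0.86

At the slip threshold m g sin θ = μ_s m g cos θ, so μ_s,min = tan θ.
μ_s,min = tan 40.7° = 0.86.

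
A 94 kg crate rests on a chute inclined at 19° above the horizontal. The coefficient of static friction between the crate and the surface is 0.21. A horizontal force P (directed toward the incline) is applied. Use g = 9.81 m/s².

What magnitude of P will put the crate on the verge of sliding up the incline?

At impending motion up the slope, friction acts down-slope at its limit: f = μ_s N.
Perpendicular to the incline: N = m g cos θ + P sin θ.
Along the incline: P cos θ = m g sin θ + μ_s N = m g sin θ + μ_s (m g cos θ + P sin θ).
Solving, P (cos θ − μ_s sin θ) = m g (sin θ + μ_s cos θ), so P = 94×9.81×(sin 19° + 0.21 cos 19°)/(cos 19° − 0.21 sin 19°) = 922×0.5241/0.8771 = 551 N.

P ≈ 551 N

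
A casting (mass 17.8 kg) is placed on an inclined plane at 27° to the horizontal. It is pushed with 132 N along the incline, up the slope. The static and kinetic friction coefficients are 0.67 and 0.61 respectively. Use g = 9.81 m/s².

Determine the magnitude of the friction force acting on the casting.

f ≈ 52.7 N (down the incline)

The normal reaction is N = m g cos θ = 155.6 N.
The friction needed for equilibrium is m g sin θ − P = 79.27 − 132 = -52.73 N, measured positive up-slope.
Static friction can supply at most μ_s N = 104.2 N.
Since |-52.73| ≤ 104.2 N, the casting remains in static equilibrium and friction takes exactly the required value.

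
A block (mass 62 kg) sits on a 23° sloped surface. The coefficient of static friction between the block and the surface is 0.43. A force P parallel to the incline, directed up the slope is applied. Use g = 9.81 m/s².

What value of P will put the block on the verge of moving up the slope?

At impending motion up the slope, friction acts down-slope at its limit: f = μ_s N.
P is parallel to the surface, so N = m g cos θ = 560 N.
Along the incline: P = m g sin θ + μ_s N = 238 + 0.43×560 = 478 N.

P ≈ 478 N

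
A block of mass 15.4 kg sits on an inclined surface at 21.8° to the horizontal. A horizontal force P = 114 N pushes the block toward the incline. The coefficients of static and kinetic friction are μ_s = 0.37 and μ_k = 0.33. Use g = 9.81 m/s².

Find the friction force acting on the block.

f ≈ 49.7 N (down the incline)

The horizontal push has a component P sin θ into the surface, so N = m g cos θ + P sin θ = 140.3 + 42.34 = 182.6 N.
Parallel to the incline: P cos θ − m g sin θ = 105.8 − 56.1 = 49.74 N; the friction needed to balance this is 49.74 N acting down the slope.
Maximum static friction: μ_s N = 0.37 × 182.6 = 67.56 N.
|f_req| = 49.74 ≤ 67.56 N → the block is in equilibrium; friction equals the required value.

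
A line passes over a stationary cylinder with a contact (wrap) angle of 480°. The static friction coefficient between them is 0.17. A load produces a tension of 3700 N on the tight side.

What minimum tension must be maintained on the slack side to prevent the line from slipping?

T_min ≈ 891 N

Capstan equation at impending slip: T_tight/T_slack = e^{μβ}.
β = 480° = 8.378 rad; e^{μβ} = e^{0.17×8.378} = 4.154.
T_slack = T_tight / e^{μβ} = 3700 / 4.154 = 891 N.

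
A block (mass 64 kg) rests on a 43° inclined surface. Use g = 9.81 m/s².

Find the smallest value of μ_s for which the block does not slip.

At the slip threshold m g sin θ = μ_s m g cos θ, so μ_s,min = tan θ.
μ_s,min = tan 43° = 0.933.

μ_s,min ≈ 0.933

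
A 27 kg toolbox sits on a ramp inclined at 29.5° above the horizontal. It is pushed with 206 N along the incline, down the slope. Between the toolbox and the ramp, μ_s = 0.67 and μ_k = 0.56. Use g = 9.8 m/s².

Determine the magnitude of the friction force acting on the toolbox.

Perpendicular to the surface, N = m g cos θ = 27·9.8·cos 29.5° = 230.3 N.
The friction needed for equilibrium is m g sin θ + P = 130.3 + 206 = 336.3 N, measured positive up-slope.
Static friction can supply at most μ_s N = 154.3 N.
Since |336.3| > 154.3 N, static friction cannot hold it; the toolbox slides down the incline and kinetic friction applies: f = μ_k N = 0.56 × 230.3 = 129 N.

f ≈ 129 N (up the incline)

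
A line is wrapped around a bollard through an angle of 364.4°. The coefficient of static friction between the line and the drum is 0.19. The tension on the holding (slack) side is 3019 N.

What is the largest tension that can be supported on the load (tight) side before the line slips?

At impending slip the capstan equation gives T₂/T₁ = e^{μβ} with β in radians.
β = 364.4° × π/180 = 6.36 rad.
e^{μβ} = e^{0.19×6.36} = 3.348.
T₂ = T₁ · e^{μβ} = 3019 × 3.348 = 10100 N.

T_max ≈ 10100 N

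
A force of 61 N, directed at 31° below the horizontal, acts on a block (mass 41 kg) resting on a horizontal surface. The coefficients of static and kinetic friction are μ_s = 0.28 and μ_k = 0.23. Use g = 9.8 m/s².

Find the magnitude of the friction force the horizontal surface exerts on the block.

f ≈ 52.3 N

Vertical equilibrium gives N = m g + P sin α = 433.2 N.
Horizontally, friction must balance P cos α = 52.29 N.
μ_s N = 0.28 × 433.2 = 121.3 N.
Since 52.29 N does not exceed the limit, the block stays at rest and f = 52.3 N.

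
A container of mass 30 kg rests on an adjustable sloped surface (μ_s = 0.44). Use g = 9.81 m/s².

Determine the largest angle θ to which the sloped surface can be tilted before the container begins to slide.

At the slip threshold, m g sin θ = μ_s · m g cos θ, so tan θ = μ_s.
θ_max = arctan(0.44) = 23.7°.

θ_max ≈ 23.7°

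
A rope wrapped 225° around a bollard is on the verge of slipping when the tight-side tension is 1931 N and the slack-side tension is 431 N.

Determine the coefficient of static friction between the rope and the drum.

T₂/T₁ = e^{μβ} → μ = ln(T₂/T₁)/β.
β = 225° = 3.927 rad.
μ = ln(1931/431)/3.927 = ln(4.48)/3.927 = 0.382.

μ ≈ 0.382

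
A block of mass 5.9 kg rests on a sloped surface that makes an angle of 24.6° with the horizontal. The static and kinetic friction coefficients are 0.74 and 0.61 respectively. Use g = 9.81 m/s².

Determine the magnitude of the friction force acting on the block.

Normal force: N = m g cos θ = 5.9 × 9.81 × cos 24.6° = 52.63 N.
For equilibrium along the incline, friction must balance the weight component: f = m g sin θ = 24.09 N up the slope.
Static friction can supply at most μ_s N = 38.94 N.
Since |24.09| ≤ 38.94 N, the block remains in static equilibrium and friction takes exactly the required value.

f ≈ 24.1 N (up the incline)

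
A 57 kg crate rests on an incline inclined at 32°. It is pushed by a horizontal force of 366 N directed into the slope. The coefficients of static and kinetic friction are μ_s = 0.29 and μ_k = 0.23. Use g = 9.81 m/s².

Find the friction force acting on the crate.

Resolve perpendicular to the incline: N = m g cos θ + P sin θ = 57×9.81×cos 32° + 366×sin 32° = 668.2 N.
Along the incline, the net driving force (taking up-slope positive) is P cos θ − m g sin θ = 310.4 − 296.3 = 14.07 N, so equilibrium requires friction f = -14.07 N (down-slope).
The limit of static friction is μ_s N = 193.8 N.
|f_req| = 14.07 ≤ 193.8 N → the crate is in equilibrium; friction equals the required value.

f ≈ 14.1 N (down the incline)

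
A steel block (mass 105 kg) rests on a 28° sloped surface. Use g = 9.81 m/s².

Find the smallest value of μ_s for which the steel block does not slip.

μ_s,min ≈ 0.532

At the slip threshold m g sin θ = μ_s m g cos θ, so μ_s,min = tan θ.
μ_s,min = tan 28° = 0.532.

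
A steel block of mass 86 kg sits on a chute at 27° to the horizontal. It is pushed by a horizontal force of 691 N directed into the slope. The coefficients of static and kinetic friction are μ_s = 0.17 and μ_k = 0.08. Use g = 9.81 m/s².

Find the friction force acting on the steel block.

The horizontal push has a component P sin θ into the surface, so N = m g cos θ + P sin θ = 751.7 + 313.7 = 1065 N.
Along the incline, the net driving force (taking up-slope positive) is P cos θ − m g sin θ = 615.7 − 383 = 232.7 N, so equilibrium requires friction f = -232.7 N (down-slope).
The limit of static friction is μ_s N = 181.1 N.
The required 232.7 N exceeds the static limit, so the steel block slides up-slope and f = μ_k N = 0.08×1065 = 85.2 N.

f ≈ 85.2 N (down the incline)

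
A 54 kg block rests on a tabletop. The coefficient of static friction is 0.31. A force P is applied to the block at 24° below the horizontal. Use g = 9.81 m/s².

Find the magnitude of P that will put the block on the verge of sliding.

N = m g + P sin α (the push presses the block into the tabletop).
At impending slip, P cos α = μ_s N = μ_s (m g + P sin α).
Solving: P (cos α − μ_s sin α) = μ_s m g → P = 0.31×530/(cos 24° − 0.31 sin 24°) = 164/0.7875 = 209 N.

P ≈ 209 N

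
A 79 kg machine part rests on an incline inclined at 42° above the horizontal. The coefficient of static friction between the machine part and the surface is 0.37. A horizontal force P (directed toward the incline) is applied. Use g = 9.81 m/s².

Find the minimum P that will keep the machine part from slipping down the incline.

P_min ≈ 308 N

The machine part tends to slide down (tan θ > μ_s), so at the point of impending slip friction acts up-slope at its limit: f = μ_s N.
Perpendicular to the incline: N = m g cos θ + P sin θ.
Along the incline: P cos θ + μ_s N = m g sin θ, i.e. P cos θ + μ_s (m g cos θ + P sin θ) = m g sin θ.
Solving, P (cos θ + μ_s sin θ) = m g (sin θ − μ_s cos θ), so P = 775×0.3942/0.9907 = 308 N.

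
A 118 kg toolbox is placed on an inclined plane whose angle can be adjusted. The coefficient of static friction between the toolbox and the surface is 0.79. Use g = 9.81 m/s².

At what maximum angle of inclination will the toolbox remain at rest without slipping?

θ_max ≈ 38.3°

At the slip threshold, m g sin θ = μ_s · m g cos θ, so tan θ = μ_s.
θ_max = arctan(0.79) = 38.3°.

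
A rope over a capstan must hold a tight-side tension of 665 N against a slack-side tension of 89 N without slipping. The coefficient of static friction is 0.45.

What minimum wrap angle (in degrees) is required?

T₂/T₁ = e^{μβ} → β = ln(T₂/T₁)/μ.
β = ln(665/89)/0.45 = 2.011/0.45 = 4.469 rad.
In degrees: β = 4.469 × 180/π = 256°.

β_min ≈ 256°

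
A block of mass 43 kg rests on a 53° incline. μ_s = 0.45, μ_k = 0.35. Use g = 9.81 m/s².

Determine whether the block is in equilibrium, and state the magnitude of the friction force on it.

f ≈ 88.9 N

N = m g cos θ = 254 N.
Down-slope weight component: m g sin θ = 337 N.
μ_s N = 114 N.
337 > 114 N, so it slides; kinetic friction f = μ_k N = 0.35×254 = 88.9 N.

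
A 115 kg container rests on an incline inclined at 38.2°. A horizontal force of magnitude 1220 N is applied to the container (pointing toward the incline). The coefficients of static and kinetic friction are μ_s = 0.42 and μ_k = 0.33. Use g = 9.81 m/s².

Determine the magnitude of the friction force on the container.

Resolve perpendicular to the incline: N = m g cos θ + P sin θ = 115×9.81×cos 38.2° + 1220×sin 38.2° = 1641 N.
Along the incline, the net driving force (taking up-slope positive) is P cos θ − m g sin θ = 958.7 − 697.7 = 261.1 N, so equilibrium requires friction f = -261.1 N (down-slope).
Maximum static friction: μ_s N = 0.42 × 1641 = 689.2 N.
Since 261.1 N is within the 689.2 N limit, the container stays put and friction is exactly 261 N.

f ≈ 261 N (down the incline)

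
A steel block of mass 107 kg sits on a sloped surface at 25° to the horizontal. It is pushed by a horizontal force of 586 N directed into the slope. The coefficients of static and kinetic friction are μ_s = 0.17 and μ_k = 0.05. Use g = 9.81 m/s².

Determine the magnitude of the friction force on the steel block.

f ≈ 87.5 N (down the incline)

Resolve perpendicular to the incline: N = m g cos θ + P sin θ = 107×9.81×cos 25° + 586×sin 25° = 1199 N.
Parallel to the incline: P cos θ − m g sin θ = 531.1 − 443.6 = 87.49 N; the friction needed to balance this is 87.49 N acting down the slope.
The limit of static friction is μ_s N = 203.8 N.
|f_req| = 87.49 ≤ 203.8 N → the steel block is in equilibrium; friction equals the required value.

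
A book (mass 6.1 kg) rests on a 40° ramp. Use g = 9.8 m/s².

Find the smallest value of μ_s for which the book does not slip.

At the slip threshold m g sin θ = μ_s m g cos θ, so μ_s,min = tan θ.
μ_s,min = tan 40° = 0.839.

μ_s,min ≈ 0.839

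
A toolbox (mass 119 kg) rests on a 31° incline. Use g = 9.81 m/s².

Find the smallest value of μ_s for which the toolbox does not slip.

μ_s,min ≈ 0.601

At the slip threshold m g sin θ = μ_s m g cos θ, so μ_s,min = tan θ.
μ_s,min = tan 31° = 0.601.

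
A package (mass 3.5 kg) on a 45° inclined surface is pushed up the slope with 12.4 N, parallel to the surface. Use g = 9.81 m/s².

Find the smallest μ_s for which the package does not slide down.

μ_s,min ≈ 0.489

N = m g cos θ = 24.28 N.
Friction must make up the shortfall along the incline: f = m g sin θ − P = 24.28 − 12.4 = 11.88 N.
At the threshold f = μ_s N, so μ_s,min = 11.88/24.28 = 0.489.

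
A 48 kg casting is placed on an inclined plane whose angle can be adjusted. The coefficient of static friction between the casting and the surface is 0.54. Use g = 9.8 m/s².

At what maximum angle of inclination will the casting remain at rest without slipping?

θ_max ≈ 28.4°

At the slip threshold, m g sin θ = μ_s · m g cos θ, so tan θ = μ_s.
θ_max = arctan(0.54) = 28.4°.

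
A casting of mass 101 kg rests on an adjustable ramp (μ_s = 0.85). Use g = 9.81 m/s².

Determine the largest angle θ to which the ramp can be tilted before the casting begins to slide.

At the slip threshold, m g sin θ = μ_s · m g cos θ, so tan θ = μ_s.
θ_max = arctan(0.85) = 40.4°.

θ_max ≈ 40.4°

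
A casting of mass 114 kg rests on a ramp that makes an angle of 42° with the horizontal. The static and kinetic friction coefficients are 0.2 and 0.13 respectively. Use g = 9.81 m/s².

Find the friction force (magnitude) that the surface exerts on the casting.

f ≈ 108 N (up the incline)

Perpendicular to the surface, N = m g cos θ = 114·9.81·cos 42° = 831.1 N.
For equilibrium along the incline, friction must balance the weight component: f = m g sin θ = 748.3 N up the slope.
Maximum static friction available: μ_s N = 0.2 × 831.1 = 166.2 N.
Since |748.3| > 166.2 N, static friction cannot hold it; the casting slides down the incline and kinetic friction applies: f = μ_k N = 0.13 × 831.1 = 108 N.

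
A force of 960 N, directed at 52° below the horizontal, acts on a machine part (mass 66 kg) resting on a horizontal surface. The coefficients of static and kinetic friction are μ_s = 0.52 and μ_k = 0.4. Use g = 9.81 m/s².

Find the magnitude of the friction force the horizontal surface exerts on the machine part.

The vertical component of P adds to the normal force: N = m g + P sin α = 647.5 + 756.5 = 1404 N.
Horizontally, friction must balance P cos α = 591 N.
μ_s N = 0.52 × 1404 = 730.1 N.
591 ≤ 730.1 N → static; friction equals the required 591 N.

f ≈ 591 N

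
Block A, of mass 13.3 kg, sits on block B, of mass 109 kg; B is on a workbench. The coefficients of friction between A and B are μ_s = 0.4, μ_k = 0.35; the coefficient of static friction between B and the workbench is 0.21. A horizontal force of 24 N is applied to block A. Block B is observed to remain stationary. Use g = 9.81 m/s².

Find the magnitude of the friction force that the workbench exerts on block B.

Normal force at the A–B interface: N₁ = m_A g = 130.5 N.
So the A–B interface can sustain at most μ_s N₁ = 52.19 N of static friction.
P = 24 N is within that limit, so A and B move together (both at rest); the A–B friction is simply f₁ = P = 24 N.
B experiences an equal 24 N forward from A (third law). B is in equilibrium, so the floor supplies f₂ = 24 N of static friction (limit μ_s(m_A+m_B)g = 252 N, not exceeded).

f ≈ 24 N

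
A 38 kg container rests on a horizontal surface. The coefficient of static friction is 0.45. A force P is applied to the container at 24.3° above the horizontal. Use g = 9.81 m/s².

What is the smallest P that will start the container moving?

N = m g − P sin α (the pull lifts the container).
At impending slip, P cos α = μ_s N = μ_s (m g − P sin α).
Solving: P (cos α + μ_s sin α) = μ_s m g → P = 0.45×373/(cos 24.3° + 0.45 sin 24.3°) = 168/1.097 = 153 N.

P ≈ 153 N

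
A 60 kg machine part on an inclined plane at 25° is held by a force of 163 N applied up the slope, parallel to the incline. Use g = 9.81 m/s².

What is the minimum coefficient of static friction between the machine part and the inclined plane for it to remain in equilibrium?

μ_s,min ≈ 0.161

N = m g cos θ = 533.5 N.
Friction must make up the shortfall along the incline: f = m g sin θ − P = 248.8 − 163 = 85.75 N.
At the threshold f = μ_s N, so μ_s,min = 85.75/533.5 = 0.161.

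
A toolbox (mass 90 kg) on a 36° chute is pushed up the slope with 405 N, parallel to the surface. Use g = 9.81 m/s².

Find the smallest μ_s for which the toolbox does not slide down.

N = m g cos θ = 714.3 N.
Friction must make up the shortfall along the incline: f = m g sin θ − P = 519 − 405 = 114 N.
At the threshold f = μ_s N, so μ_s,min = 114/714.3 = 0.16.

μ_s,min ≈ 0.16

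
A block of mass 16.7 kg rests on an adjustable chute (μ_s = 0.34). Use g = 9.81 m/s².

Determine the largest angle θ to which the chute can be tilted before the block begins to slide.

At the slip threshold, m g sin θ = μ_s · m g cos θ, so tan θ = μ_s.
θ_max = arctan(0.34) = 18.8°.

θ_max ≈ 18.8°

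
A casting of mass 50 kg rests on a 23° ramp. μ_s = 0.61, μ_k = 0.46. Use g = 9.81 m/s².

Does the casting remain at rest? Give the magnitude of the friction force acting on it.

N = m g cos θ = 452 N.
Down-slope weight component: m g sin θ = 192 N.
μ_s N = 275 N.
192 ≤ 275 N, so it stays put; friction = 192 N.

f ≈ 192 N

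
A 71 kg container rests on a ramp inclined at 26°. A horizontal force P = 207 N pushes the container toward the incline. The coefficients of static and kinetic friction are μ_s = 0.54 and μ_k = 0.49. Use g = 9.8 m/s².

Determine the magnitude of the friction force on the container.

f ≈ 119 N (up the incline)

Normal direction: N = m g cos θ + P sin θ = 716.1 N.
Along the incline, the net driving force (taking up-slope positive) is P cos θ − m g sin θ = 186.1 − 305 = -119 N, so equilibrium requires friction f = 119 N (up-slope).
Maximum static friction: μ_s N = 0.54 × 716.1 = 386.7 N.
Since 119 N is within the 386.7 N limit, the container stays put and friction is exactly 119 N.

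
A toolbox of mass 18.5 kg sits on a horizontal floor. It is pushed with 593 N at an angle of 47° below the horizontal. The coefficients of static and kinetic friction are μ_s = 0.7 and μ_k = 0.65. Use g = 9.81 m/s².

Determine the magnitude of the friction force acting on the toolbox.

f ≈ 404 N

The vertical component of P adds to the normal force: N = m g + P sin α = 181.5 + 433.7 = 615.2 N.
The horizontal driving force is P cos α = 404.4 N, so equilibrium needs friction f = 404.4 N.
The static-friction limit is μ_s N = 430.6 N.
Since 404.4 N does not exceed the limit, the toolbox stays at rest and f = 404 N.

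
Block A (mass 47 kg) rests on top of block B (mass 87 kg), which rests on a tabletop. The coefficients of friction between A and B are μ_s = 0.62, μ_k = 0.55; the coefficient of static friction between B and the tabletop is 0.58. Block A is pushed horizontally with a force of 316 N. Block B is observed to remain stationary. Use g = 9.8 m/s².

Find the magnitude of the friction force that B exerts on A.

f ≈ 253 N

The normal force B exerts on A is simply A's weight, N₁ = 460.6 N.
So the A–B interface can sustain at most μ_s N₁ = 285.6 N of static friction.
Since P = 316 N > 285.6 N, A slides on B; the A–B friction is kinetic: f₁ = μ_k N₁ = 0.55×460.6 = 253 N.
B experiences an equal 253 N forward from A (third law). B is in equilibrium, so the floor supplies f₂ = 253 N of static friction (limit μ_s(m_A+m_B)g = 761.7 N, not exceeded).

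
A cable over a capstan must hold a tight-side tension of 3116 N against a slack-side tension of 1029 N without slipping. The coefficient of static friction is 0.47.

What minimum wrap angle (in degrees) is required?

T₂/T₁ = e^{μβ} → β = ln(T₂/T₁)/μ.
β = ln(3116/1029)/0.47 = 1.108/0.47 = 2.357 rad.
In degrees: β = 2.357 × 180/π = 135°.

β_min ≈ 135°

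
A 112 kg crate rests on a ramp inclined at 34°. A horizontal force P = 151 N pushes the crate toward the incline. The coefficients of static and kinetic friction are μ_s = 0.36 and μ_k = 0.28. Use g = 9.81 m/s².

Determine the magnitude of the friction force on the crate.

Resolve perpendicular to the incline: N = m g cos θ + P sin θ = 112×9.81×cos 34° + 151×sin 34° = 995.3 N.
Along the incline, the net driving force (taking up-slope positive) is P cos θ − m g sin θ = 125.2 − 614.4 = -489.2 N, so equilibrium requires friction f = 489.2 N (up-slope).
The limit of static friction is μ_s N = 358.3 N.
The required 489.2 N exceeds the static limit, so the crate slides down-slope and f = μ_k N = 0.28×995.3 = 279 N.

f ≈ 279 N (up the incline)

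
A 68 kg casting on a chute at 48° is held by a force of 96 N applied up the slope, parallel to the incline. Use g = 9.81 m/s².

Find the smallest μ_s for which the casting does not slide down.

N = m g cos θ = 446.4 N.
Friction must make up the shortfall along the incline: f = m g sin θ − P = 495.7 − 96 = 399.7 N.
At the threshold f = μ_s N, so μ_s,min = 399.7/446.4 = 0.896.

μ_s,min ≈ 0.896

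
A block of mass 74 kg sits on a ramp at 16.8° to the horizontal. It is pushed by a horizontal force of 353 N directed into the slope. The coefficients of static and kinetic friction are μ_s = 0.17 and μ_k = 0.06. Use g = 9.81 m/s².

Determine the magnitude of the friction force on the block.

f ≈ 128 N (down the incline)

The horizontal push has a component P sin θ into the surface, so N = m g cos θ + P sin θ = 695 + 102 = 797 N.
Parallel to the incline: P cos θ − m g sin θ = 337.9 − 209.8 = 128.1 N; the friction needed to balance this is 128.1 N acting down the slope.
The limit of static friction is μ_s N = 135.5 N.
Since 128.1 N is within the 135.5 N limit, the block stays put and friction is exactly 128 N.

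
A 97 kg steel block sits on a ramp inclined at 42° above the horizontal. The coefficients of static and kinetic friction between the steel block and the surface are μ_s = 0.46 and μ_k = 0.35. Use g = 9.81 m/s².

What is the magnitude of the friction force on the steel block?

f ≈ 248 N (up the incline)

Normal force: N = m g cos θ = 97 × 9.81 × cos 42° = 707.2 N.
For equilibrium along the incline, friction must balance the weight component: f = m g sin θ = 636.7 N up the slope.
The static-friction ceiling is μ_s N = 0.46 × 707.2 = 325.3 N.
Since |636.7| > 325.3 N, static friction cannot hold it; the steel block slides down the incline and kinetic friction applies: f = μ_k N = 0.35 × 707.2 = 248 N.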